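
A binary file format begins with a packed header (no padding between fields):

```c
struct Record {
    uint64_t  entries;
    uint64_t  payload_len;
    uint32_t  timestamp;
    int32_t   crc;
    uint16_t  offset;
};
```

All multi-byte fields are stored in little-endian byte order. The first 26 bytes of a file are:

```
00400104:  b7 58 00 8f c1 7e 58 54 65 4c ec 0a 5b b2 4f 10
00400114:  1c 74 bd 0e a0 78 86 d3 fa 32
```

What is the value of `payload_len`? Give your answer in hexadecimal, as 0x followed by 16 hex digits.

`payload_len` follows `entries` (8 bytes), so it starts at byte offset 8 and occupies 8 bytes.
Bytes at offsets 8..15: 65 4C EC 0A 5B B2 4F 10.
In little-endian order the low byte comes first in memory.
Reassemble most-significant byte first: 10 4F B2 5B 0A EC 4C 65 → 0x104FB25B0AEC4C65.

0x104FB25B0AEC4C65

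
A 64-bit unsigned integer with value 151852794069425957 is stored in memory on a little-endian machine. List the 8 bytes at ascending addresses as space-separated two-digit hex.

25 9F A8 C8 4F 7D 1B 02

151852794069425957 in hexadecimal, padded to 64 bits, is 0x021B7D4FC8A89F25.
Split into bytes (most-significant first): 02 1B 7D 4F C8 A8 9F 25.
Little-endian stores the least-significant byte at the lowest address.
So at ascending addresses the bytes are 25 9F A8 C8 4F 7D 1B 02.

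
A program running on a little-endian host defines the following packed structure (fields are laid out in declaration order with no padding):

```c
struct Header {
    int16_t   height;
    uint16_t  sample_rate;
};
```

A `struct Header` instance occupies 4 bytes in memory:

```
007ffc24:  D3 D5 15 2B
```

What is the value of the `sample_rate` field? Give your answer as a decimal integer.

`sample_rate` follows `height` (2 bytes), so it starts at byte offset 2 and occupies 2 bytes.
Bytes at offsets 2..3: 15 2B.
Little-endian: lowest address holds the least-significant byte.
Reassemble most-significant byte first: 2B 15 → 0x2B15.
0x2B15 = 11029.

11029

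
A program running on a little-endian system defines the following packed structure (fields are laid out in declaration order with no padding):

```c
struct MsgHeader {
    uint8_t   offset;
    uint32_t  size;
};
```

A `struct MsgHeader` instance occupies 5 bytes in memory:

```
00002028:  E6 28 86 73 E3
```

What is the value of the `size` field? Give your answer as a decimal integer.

3815999016

`size` follows `offset` (1 byte), so it starts at byte offset 1 and occupies 4 bytes.
Bytes at offsets 1..4: 28 86 73 E3.
Little-endian: lowest address holds the least-significant byte.
Reassemble most-significant byte first: E3 73 86 28 → 0xE3738628.
0xE3738628 = 3815999016.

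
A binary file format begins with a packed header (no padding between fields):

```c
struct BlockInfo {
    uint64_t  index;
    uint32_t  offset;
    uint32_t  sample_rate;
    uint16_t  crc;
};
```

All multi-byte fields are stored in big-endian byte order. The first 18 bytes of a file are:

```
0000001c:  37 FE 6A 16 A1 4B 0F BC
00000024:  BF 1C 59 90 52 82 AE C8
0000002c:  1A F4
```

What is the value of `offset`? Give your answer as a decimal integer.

3206306192

`offset` follows `index` (8 bytes), so it starts at byte offset 8 and occupies 4 bytes.
Bytes at offsets 8..11: BF 1C 59 90.
Big-endian: lowest address holds the most-significant byte.
The bytes are already most-significant first: 0xBF1C5990.
0xBF1C5990 = 3206306192.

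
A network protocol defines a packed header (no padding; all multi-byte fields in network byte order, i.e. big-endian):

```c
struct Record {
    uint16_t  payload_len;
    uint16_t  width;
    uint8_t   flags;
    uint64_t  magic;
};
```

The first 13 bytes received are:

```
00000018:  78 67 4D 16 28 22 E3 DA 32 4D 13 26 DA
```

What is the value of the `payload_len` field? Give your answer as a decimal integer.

30823

`payload_len` is the first field, at byte offset 0, occupying 2 bytes.
Bytes at offsets 0..1: 78 67.
Big-endian stores the most-significant byte at the lowest address.
The bytes are already most-significant first: 0x7867.
0x7867 = 30823.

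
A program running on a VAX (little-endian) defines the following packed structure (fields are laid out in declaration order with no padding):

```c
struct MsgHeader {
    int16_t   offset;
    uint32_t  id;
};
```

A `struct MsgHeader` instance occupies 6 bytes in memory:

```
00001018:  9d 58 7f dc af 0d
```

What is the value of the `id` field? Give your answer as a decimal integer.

`id` follows `offset` (2 bytes), so it starts at byte offset 2 and occupies 4 bytes.
Bytes at offsets 2..5: 7F DC AF 0D.
Little-endian: lowest address holds the least-significant byte.
Reassemble most-significant byte first: 0D AF DC 7F → 0x0DAFDC7F.
0x0DAFDC7F = 229629055.

229629055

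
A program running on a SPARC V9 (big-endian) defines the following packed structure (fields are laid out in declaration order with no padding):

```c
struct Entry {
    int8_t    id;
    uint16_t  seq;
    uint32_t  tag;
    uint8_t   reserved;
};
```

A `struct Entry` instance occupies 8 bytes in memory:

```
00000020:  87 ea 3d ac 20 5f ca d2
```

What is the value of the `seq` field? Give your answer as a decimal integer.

59965

`seq` follows `id` (1 byte), so it starts at byte offset 1 and occupies 2 bytes.
Bytes at offsets 1..2: EA 3D.
Big-endian: lowest address holds the most-significant byte.
The bytes are already most-significant first: 0xEA3D.
0xEA3D = 59965.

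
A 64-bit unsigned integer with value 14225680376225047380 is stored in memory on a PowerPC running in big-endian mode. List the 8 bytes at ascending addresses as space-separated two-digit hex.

C5 6B C4 EE 69 23 A3 54

14225680376225047380 in hexadecimal, padded to 64 bits, is 0xC56BC4EE6923A354.
Split into bytes (most-significant first): C5 6B C4 EE 69 23 A3 54.
In big-endian order the high byte comes first in memory.
So the memory order matches the most-significant-first order: C5 6B C4 EE 69 23 A3 54.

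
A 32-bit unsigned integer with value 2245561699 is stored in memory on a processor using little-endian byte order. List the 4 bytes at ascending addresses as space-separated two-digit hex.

2245561699 in hexadecimal, padded to 32 bits, is 0x85D88D63.
Split into bytes (most-significant first): 85 D8 8D 63.
Little-endian: lowest address holds the least-significant byte.
So at ascending addresses the bytes are 63 8D D8 85.

63 8D D8 85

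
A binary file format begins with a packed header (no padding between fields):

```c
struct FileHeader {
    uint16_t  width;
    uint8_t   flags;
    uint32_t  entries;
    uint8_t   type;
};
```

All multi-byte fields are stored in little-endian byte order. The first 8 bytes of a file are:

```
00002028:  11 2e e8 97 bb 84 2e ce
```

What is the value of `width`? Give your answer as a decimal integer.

`width` is the first field, at byte offset 0, occupying 2 bytes.
Bytes at offsets 0..1: 11 2E.
Little-endian stores the least-significant byte at the lowest address.
Reassemble most-significant byte first: 2E 11 → 0x2E11.
0x2E11 = 11793.

11793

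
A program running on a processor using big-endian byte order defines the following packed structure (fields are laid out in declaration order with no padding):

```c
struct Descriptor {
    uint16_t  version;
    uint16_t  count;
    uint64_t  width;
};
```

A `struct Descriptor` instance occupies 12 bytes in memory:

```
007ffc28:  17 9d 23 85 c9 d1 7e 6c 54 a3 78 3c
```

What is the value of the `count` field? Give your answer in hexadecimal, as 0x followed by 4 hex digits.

`count` follows `version` (2 bytes), so it starts at byte offset 2 and occupies 2 bytes.
Bytes at offsets 2..3: 23 85.
Big-endian stores the most-significant byte at the lowest address.
The bytes are already most-significant first: 0x2385.

0x2385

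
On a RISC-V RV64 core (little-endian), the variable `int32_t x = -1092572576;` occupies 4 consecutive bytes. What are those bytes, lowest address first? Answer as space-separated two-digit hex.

60 AA E0 BE

Two's complement of -1092572576 in 32 bits: 1092572576 = 0x411F55A0; invert → 0xBEE0AA5F; add 1 → 0xBEE0AA60.
Split into bytes (most-significant first): BE E0 AA 60.
Little-endian stores the least-significant byte at the lowest address.
So at ascending addresses the bytes are 60 AA E0 BE.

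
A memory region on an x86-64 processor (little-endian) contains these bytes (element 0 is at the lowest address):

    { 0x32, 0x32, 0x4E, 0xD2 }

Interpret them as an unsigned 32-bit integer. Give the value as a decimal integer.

3528340018

Little-endian stores the least-significant byte at the lowest address.
Reassemble most-significant byte first: D2 4E 32 32 → 0xD24E3232.
0xD24E3232 = 3528340018.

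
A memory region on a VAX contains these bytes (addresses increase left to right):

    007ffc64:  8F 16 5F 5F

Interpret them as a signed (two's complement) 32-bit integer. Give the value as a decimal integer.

In little-endian order the low byte comes first in memory.
Reassemble most-significant byte first: 5F 5F 16 8F → 0x5F5F168F.
0x5F5F168F = 1600067215.

1600067215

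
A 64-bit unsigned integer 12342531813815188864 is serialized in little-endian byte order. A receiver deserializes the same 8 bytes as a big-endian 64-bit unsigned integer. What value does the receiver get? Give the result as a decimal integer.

12342531813815188864 in 64-bit hexadecimal is 0xAB497B4A87697D80.
Stored little-endian, the bytes at ascending addresses are 80 7D 69 87 4A 7B 49 AB.
Read back as big-endian, the last byte is least significant, giving 0x807D69874A7B49AB.
0x807D69874A7B49AB = 9258672438734703019.

9258672438734703019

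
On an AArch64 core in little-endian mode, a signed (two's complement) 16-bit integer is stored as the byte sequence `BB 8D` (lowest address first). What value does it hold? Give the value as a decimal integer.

-29253

Little-endian: lowest address holds the least-significant byte.
Reassemble most-significant byte first: 8D BB → 0x8DBB.
Top bit is set, so as a signed 16-bit value this is 0x8DBB − 2^16 = -29253.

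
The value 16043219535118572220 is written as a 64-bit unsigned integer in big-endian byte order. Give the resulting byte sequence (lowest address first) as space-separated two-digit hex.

DE A4 F7 2A A4 59 9A BC

16043219535118572220 in hexadecimal, padded to 64 bits, is 0xDEA4F72AA4599ABC.
Split into bytes (most-significant first): DE A4 F7 2A A4 59 9A BC.
Big-endian: lowest address holds the most-significant byte.
So the memory order matches the most-significant-first order: DE A4 F7 2A A4 59 9A BC.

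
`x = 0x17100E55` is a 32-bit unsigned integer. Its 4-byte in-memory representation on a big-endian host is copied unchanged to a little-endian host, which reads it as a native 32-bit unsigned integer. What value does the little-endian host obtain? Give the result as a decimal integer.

Stored big-endian, the bytes at ascending addresses are 17 10 0E 55.
Read back as little-endian, the first byte is least significant, giving 0x550E1017.
0x550E1017 = 1426984983.

1426984983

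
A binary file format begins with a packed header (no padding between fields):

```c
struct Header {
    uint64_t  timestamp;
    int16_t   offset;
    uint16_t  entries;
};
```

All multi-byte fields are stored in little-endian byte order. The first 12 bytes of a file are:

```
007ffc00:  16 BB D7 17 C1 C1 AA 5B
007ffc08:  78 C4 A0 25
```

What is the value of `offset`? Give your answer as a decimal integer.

`offset` follows `timestamp` (8 bytes), so it starts at byte offset 8 and occupies 2 bytes.
Bytes at offsets 8..9: 78 C4.
Little-endian stores the least-significant byte at the lowest address.
Reassemble most-significant byte first: C4 78 → 0xC478.
Top bit is set, so as a signed 16-bit value this is 0xC478 − 2^16 = -15240.

-15240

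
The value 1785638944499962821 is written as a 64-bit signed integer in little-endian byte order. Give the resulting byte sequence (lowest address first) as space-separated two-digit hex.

1785638944499962821 in hexadecimal, padded to 64 bits, is 0x18C7DD28C80613C5.
Split into bytes (most-significant first): 18 C7 DD 28 C8 06 13 C5.
Little-endian: lowest address holds the least-significant byte.
So at ascending addresses the bytes are C5 13 06 C8 28 DD C7 18.

C5 13 06 C8 28 DD C7 18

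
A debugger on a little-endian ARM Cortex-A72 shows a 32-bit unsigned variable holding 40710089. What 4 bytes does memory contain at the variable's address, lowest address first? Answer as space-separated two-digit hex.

C9 2F 6D 02

40710089 in hexadecimal, padded to 32 bits, is 0x026D2FC9.
Split into bytes (most-significant first): 02 6D 2F C9.
In little-endian order the low byte comes first in memory.
So at ascending addresses the bytes are C9 2F 6D 02.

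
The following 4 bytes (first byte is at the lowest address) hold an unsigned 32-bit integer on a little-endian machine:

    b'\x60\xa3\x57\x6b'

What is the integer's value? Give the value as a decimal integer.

1800905568

Little-endian: lowest address holds the least-significant byte.
Reassemble most-significant byte first: 6B 57 A3 60 → 0x6B57A360.
0x6B57A360 = 1800905568.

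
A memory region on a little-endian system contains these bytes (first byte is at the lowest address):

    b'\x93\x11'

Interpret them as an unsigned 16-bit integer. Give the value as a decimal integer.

In little-endian order the low byte comes first in memory.
Reassemble most-significant byte first: 11 93 → 0x1193.
0x1193 = 4499.

4499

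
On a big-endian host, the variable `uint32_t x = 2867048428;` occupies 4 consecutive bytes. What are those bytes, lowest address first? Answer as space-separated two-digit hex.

2867048428 in hexadecimal, padded to 32 bits, is 0xAAE3AFEC.
Split into bytes (most-significant first): AA E3 AF EC.
Big-endian: lowest address holds the most-significant byte.
So the memory order matches the most-significant-first order: AA E3 AF EC.

AA E3 AF EC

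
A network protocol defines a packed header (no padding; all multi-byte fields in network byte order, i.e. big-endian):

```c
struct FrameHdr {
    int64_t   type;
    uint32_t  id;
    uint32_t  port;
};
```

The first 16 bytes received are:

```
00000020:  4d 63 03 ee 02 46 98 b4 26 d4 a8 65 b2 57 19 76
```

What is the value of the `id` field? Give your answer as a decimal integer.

651470949

`id` follows `type` (8 bytes), so it starts at byte offset 8 and occupies 4 bytes.
Bytes at offsets 8..11: 26 D4 A8 65.
In big-endian order the high byte comes first in memory.
The bytes are already most-significant first: 0x26D4A865.
0x26D4A865 = 651470949.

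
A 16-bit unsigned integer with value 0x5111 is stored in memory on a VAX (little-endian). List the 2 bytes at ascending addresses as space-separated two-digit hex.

11 51

Split into bytes (most-significant first): 51 11.
Little-endian: lowest address holds the least-significant byte.
So at ascending addresses the bytes are 11 51.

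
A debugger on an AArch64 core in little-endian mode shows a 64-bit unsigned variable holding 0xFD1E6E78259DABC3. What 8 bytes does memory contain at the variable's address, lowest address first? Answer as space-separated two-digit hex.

C3 AB 9D 25 78 6E 1E FD

Split into bytes (most-significant first): FD 1E 6E 78 25 9D AB C3.
Little-endian: lowest address holds the least-significant byte.
So at ascending addresses the bytes are C3 AB 9D 25 78 6E 1E FD.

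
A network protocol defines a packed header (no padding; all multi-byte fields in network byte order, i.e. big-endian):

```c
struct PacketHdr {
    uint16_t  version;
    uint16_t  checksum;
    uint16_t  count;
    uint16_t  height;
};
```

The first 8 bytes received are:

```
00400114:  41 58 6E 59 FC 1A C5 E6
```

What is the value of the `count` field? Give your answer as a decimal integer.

64538

`count` follows `version` (2 B), `checksum` (2 B), so it starts at offset 2 + 2 = 4 and occupies 2 bytes.
Bytes at offsets 4..5: FC 1A.
In big-endian order the high byte comes first in memory.
The bytes are already most-significant first: 0xFC1A.
0xFC1A = 64538.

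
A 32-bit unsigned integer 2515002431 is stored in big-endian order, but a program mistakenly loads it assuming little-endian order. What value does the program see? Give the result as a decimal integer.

1071966101

2515002431 in 32-bit hexadecimal is 0x95E7E43F.
Stored big-endian, the bytes at ascending addresses are 95 E7 E4 3F.
Read back as little-endian, the first byte is least significant, giving 0x3FE4E795.
0x3FE4E795 = 1071966101.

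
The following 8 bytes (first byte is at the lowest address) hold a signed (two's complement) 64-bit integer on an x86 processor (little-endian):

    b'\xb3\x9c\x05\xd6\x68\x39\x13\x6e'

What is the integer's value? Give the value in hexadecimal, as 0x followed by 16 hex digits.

In little-endian order the low byte comes first in memory.
Reassemble most-significant byte first: 6E 13 39 68 D6 05 9C B3 → 0x6E133968D6059CB3.

0x6E133968D6059CB3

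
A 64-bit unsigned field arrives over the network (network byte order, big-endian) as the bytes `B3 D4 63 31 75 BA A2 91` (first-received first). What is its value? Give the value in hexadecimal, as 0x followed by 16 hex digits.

0xB3D4633175BAA291

In big-endian order the high byte comes first in memory.
The bytes are already most-significant first: 0xB3D4633175BAA291.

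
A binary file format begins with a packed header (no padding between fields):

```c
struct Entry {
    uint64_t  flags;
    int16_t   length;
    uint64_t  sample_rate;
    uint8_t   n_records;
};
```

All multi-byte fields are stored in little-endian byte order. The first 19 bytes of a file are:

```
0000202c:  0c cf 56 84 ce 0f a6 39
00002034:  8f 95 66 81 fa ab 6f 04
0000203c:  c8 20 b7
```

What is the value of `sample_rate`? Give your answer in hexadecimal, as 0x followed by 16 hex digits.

0x20C8046FABFA8166

`sample_rate` follows `flags` (8 B), `length` (2 B), so it starts at offset 8 + 2 = 10 and occupies 8 bytes.
Bytes at offsets 10..17: 66 81 FA AB 6F 04 C8 20.
Little-endian: lowest address holds the least-significant byte.
Reassemble most-significant byte first: 20 C8 04 6F AB FA 81 66 → 0x20C8046FABFA8166.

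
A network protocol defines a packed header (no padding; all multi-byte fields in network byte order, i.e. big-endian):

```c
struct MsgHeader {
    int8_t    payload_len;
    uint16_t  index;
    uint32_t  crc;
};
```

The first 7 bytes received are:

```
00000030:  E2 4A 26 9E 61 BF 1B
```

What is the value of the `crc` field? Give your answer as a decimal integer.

`crc` follows `payload_len` (1 B), `index` (2 B), so it starts at offset 1 + 2 = 3 and occupies 4 bytes.
Bytes at offsets 3..6: 9E 61 BF 1B.
In big-endian order the high byte comes first in memory.
The bytes are already most-significant first: 0x9E61BF1B.
0x9E61BF1B = 2657206043.

2657206043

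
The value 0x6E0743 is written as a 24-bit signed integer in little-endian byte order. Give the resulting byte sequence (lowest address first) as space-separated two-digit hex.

Split into bytes (most-significant first): 6E 07 43.
In little-endian order the low byte comes first in memory.
So at ascending addresses the bytes are 43 07 6E.

43 07 6E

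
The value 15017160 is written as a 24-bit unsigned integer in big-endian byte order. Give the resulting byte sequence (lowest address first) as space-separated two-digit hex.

E5 24 C8

15017160 in hexadecimal, padded to 24 bits, is 0xE524C8.
Split into bytes (most-significant first): E5 24 C8.
In big-endian order the high byte comes first in memory.
So the memory order matches the most-significant-first order: E5 24 C8.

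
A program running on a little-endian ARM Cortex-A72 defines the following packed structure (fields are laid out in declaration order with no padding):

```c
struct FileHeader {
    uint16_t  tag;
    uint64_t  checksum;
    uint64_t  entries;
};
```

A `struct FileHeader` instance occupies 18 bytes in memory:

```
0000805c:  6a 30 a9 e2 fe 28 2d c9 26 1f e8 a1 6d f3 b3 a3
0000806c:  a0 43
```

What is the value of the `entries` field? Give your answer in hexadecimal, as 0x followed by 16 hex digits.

0x43A0A3B3F36DA1E8

`entries` follows `tag` (2 B), `checksum` (8 B), so it starts at offset 2 + 8 = 10 and occupies 8 bytes.
Bytes at offsets 10..17: E8 A1 6D F3 B3 A3 A0 43.
Little-endian: lowest address holds the least-significant byte.
Reassemble most-significant byte first: 43 A0 A3 B3 F3 6D A1 E8 → 0x43A0A3B3F36DA1E8.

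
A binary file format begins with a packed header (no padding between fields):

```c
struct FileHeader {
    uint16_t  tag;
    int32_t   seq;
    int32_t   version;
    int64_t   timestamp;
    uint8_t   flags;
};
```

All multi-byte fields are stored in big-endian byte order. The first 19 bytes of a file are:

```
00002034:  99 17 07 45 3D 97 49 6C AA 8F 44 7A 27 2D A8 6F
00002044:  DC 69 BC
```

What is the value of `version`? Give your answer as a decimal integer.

`version` follows `tag` (2 B), `seq` (4 B), so it starts at offset 2 + 4 = 6 and occupies 4 bytes.
Bytes at offsets 6..9: 49 6C AA 8F.
In big-endian order the high byte comes first in memory.
The bytes are already most-significant first: 0x496CAA8F.
0x496CAA8F = 1231858319.

1231858319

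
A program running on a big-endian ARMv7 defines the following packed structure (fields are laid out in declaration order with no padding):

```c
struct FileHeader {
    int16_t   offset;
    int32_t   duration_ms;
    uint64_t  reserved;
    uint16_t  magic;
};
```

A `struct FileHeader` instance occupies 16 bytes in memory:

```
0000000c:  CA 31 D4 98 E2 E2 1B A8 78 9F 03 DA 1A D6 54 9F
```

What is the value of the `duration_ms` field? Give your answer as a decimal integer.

`duration_ms` follows `offset` (2 bytes), so it starts at byte offset 2 and occupies 4 bytes.
Bytes at offsets 2..5: D4 98 E2 E2.
Big-endian stores the most-significant byte at the lowest address.
The bytes are already most-significant first: 0xD498E2E2.
Top bit is set, so as a signed 32-bit value this is 0xD498E2E2 − 2^32 = -728177950.

-728177950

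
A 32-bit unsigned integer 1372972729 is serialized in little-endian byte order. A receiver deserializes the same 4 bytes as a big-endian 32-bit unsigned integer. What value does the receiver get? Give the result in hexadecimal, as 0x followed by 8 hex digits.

1372972729 in 32-bit hexadecimal is 0x51D5E6B9.
Stored little-endian, the bytes at ascending addresses are B9 E6 D5 51.
Read back as big-endian, the last byte is least significant, giving 0xB9E6D551.

0xB9E6D551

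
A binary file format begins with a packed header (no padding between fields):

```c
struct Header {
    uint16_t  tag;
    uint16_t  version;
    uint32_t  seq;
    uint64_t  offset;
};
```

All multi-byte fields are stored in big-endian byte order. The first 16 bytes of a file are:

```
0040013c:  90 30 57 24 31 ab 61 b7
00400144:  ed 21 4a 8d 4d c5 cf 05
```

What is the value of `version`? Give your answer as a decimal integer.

22308

`version` follows `tag` (2 bytes), so it starts at byte offset 2 and occupies 2 bytes.
Bytes at offsets 2..3: 57 24.
Big-endian stores the most-significant byte at the lowest address.
The bytes are already most-significant first: 0x5724.
0x5724 = 22308.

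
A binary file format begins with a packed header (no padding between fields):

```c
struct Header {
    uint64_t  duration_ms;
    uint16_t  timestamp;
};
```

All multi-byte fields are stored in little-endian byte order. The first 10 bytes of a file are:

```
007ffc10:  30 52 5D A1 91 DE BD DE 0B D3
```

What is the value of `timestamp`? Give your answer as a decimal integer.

54027

`timestamp` follows `duration_ms` (8 bytes), so it starts at byte offset 8 and occupies 2 bytes.
Bytes at offsets 8..9: 0B D3.
In little-endian order the low byte comes first in memory.
Reassemble most-significant byte first: D3 0B → 0xD30B.
0xD30B = 54027.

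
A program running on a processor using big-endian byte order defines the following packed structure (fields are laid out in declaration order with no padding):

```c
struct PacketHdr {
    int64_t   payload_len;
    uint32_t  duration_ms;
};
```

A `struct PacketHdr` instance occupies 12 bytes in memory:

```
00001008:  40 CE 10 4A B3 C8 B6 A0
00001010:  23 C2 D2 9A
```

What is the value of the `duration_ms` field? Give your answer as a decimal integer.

`duration_ms` follows `payload_len` (8 bytes), so it starts at byte offset 8 and occupies 4 bytes.
Bytes at offsets 8..11: 23 C2 D2 9A.
In big-endian order the high byte comes first in memory.
The bytes are already most-significant first: 0x23C2D29A.
0x23C2D29A = 599970458.

599970458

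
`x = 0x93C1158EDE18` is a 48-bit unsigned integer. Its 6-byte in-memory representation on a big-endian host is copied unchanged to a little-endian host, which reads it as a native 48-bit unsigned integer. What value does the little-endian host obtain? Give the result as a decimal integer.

Stored big-endian, the bytes at ascending addresses are 93 C1 15 8E DE 18.
Read back as little-endian, the first byte is least significant, giving 0x18DE8E15C193.
0x18DE8E15C193 = 27344145596819.

27344145596819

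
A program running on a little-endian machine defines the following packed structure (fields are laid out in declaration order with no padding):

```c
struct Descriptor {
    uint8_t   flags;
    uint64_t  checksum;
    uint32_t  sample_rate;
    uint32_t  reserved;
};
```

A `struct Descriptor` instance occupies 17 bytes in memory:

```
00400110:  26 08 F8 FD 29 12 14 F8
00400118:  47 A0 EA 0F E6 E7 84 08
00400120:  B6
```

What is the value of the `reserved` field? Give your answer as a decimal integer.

3054011623

`reserved` follows `flags` (1 B), `checksum` (8 B), `sample_rate` (4 B), so it starts at offset 1 + 8 + 4 = 13 and occupies 4 bytes.
Bytes at offsets 13..16: E7 84 08 B6.
Little-endian stores the least-significant byte at the lowest address.
Reassemble most-significant byte first: B6 08 84 E7 → 0xB60884E7.
0xB60884E7 = 3054011623.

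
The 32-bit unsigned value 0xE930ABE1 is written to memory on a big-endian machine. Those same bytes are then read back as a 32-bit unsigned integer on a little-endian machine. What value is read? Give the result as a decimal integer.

Stored big-endian, the bytes at ascending addresses are E9 30 AB E1.
Read back as little-endian, the first byte is least significant, giving 0xE1AB30E9.
0xE1AB30E9 = 3786092777.

3786092777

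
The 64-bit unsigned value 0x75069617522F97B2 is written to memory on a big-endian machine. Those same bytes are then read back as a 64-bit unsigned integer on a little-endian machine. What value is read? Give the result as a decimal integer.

Stored big-endian, the bytes at ascending addresses are 75 06 96 17 52 2F 97 B2.
Read back as little-endian, the first byte is least significant, giving 0xB2972F5217960675.
0xB2972F5217960675 = 12868806489864013429.

12868806489864013429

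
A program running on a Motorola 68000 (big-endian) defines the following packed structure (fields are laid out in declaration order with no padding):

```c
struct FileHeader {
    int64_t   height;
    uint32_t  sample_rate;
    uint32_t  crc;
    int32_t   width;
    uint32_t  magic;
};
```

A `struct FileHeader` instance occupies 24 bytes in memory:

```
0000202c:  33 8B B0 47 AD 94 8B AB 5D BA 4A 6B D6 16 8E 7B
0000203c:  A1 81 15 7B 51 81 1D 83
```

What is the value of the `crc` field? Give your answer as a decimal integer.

3591802491

`crc` follows `height` (8 B), `sample_rate` (4 B), so it starts at offset 8 + 4 = 12 and occupies 4 bytes.
Bytes at offsets 12..15: D6 16 8E 7B.
Big-endian: lowest address holds the most-significant byte.
The bytes are already most-significant first: 0xD6168E7B.
0xD6168E7B = 3591802491.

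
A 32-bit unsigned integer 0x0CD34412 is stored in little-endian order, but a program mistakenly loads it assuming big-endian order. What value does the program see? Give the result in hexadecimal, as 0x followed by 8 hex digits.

Stored little-endian, the bytes at ascending addresses are 12 44 D3 0C.
Read back as big-endian, the last byte is least significant, giving 0x1244D30C.

0x1244D30C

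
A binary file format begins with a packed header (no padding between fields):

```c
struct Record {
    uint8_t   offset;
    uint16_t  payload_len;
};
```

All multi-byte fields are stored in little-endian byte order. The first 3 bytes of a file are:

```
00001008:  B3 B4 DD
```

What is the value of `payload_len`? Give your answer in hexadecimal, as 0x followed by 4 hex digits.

`payload_len` follows `offset` (1 byte), so it starts at byte offset 1 and occupies 2 bytes.
Bytes at offsets 1..2: B4 DD.
Little-endian stores the least-significant byte at the lowest address.
Reassemble most-significant byte first: DD B4 → 0xDDB4.

0xDDB4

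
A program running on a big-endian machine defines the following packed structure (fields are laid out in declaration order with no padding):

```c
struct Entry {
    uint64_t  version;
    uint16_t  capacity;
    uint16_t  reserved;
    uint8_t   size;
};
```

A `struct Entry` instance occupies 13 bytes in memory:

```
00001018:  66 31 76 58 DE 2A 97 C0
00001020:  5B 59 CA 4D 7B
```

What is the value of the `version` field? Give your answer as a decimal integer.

7363796989784004544

`version` is the first field, at byte offset 0, occupying 8 bytes.
Bytes at offsets 0..7: 66 31 76 58 DE 2A 97 C0.
Big-endian stores the most-significant byte at the lowest address.
The bytes are already most-significant first: 0x66317658DE2A97C0.
0x66317658DE2A97C0 = 7363796989784004544.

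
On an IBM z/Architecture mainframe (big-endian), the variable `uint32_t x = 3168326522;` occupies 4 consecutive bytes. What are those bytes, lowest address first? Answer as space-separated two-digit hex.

BC D8 D3 7A

3168326522 in hexadecimal, padded to 32 bits, is 0xBCD8D37A.
Split into bytes (most-significant first): BC D8 D3 7A.
In big-endian order the high byte comes first in memory.
So the memory order matches the most-significant-first order: BC D8 D3 7A.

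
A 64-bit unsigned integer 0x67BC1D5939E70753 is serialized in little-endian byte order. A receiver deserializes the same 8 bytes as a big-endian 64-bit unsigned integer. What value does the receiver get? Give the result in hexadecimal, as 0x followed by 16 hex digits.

Stored little-endian, the bytes at ascending addresses are 53 07 E7 39 59 1D BC 67.
Read back as big-endian, the last byte is least significant, giving 0x5307E739591DBC67.

0x5307E739591DBC67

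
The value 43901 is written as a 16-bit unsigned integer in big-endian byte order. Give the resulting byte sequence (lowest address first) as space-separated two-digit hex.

43901 in hexadecimal, padded to 16 bits, is 0xAB7D.
Split into bytes (most-significant first): AB 7D.
In big-endian order the high byte comes first in memory.
So the memory order matches the most-significant-first order: AB 7D.

AB 7D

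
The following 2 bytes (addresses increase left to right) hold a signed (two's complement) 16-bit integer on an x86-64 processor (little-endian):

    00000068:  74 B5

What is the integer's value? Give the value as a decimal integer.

-19084

Little-endian stores the least-significant byte at the lowest address.
Reassemble most-significant byte first: B5 74 → 0xB574.
Top bit is set, so as a signed 16-bit value this is 0xB574 − 2^16 = -19084.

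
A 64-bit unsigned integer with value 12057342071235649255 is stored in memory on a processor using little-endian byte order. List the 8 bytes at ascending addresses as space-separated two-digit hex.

12057342071235649255 in hexadecimal, padded to 64 bits, is 0xA75448BB335F9EE7.
Split into bytes (most-significant first): A7 54 48 BB 33 5F 9E E7.
In little-endian order the low byte comes first in memory.
So at ascending addresses the bytes are E7 9E 5F 33 BB 48 54 A7.

E7 9E 5F 33 BB 48 54 A7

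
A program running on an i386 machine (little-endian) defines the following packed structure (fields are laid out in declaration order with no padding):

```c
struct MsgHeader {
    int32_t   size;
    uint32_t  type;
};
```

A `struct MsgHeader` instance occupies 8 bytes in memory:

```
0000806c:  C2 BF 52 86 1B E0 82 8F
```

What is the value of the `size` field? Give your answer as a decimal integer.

`size` is the first field, at byte offset 0, occupying 4 bytes.
Bytes at offsets 0..3: C2 BF 52 86.
Little-endian: lowest address holds the least-significant byte.
Reassemble most-significant byte first: 86 52 BF C2 → 0x8652BFC2.
Top bit is set, so as a signed 32-bit value this is 0x8652BFC2 − 2^32 = -2041397310.

-2041397310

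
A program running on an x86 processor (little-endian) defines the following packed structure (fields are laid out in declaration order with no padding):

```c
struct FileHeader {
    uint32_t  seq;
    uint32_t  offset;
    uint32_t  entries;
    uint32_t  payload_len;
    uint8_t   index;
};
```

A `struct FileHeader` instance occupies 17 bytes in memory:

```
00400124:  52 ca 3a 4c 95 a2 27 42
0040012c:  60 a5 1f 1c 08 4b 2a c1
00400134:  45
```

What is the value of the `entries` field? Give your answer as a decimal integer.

471836000

`entries` follows `seq` (4 B), `offset` (4 B), so it starts at offset 4 + 4 = 8 and occupies 4 bytes.
Bytes at offsets 8..11: 60 A5 1F 1C.
In little-endian order the low byte comes first in memory.
Reassemble most-significant byte first: 1C 1F A5 60 → 0x1C1FA560.
0x1C1FA560 = 471836000.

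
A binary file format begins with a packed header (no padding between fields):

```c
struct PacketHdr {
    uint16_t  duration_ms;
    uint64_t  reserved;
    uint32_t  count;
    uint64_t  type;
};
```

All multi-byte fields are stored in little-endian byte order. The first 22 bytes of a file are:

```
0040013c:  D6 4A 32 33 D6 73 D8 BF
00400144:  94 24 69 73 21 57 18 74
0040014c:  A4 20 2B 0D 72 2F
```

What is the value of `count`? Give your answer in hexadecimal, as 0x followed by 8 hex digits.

`count` follows `duration_ms` (2 B), `reserved` (8 B), so it starts at offset 2 + 8 = 10 and occupies 4 bytes.
Bytes at offsets 10..13: 69 73 21 57.
In little-endian order the low byte comes first in memory.
Reassemble most-significant byte first: 57 21 73 69 → 0x57217369.

0x57217369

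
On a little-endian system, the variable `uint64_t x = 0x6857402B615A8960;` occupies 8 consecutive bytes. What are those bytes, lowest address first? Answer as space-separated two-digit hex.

Split into bytes (most-significant first): 68 57 40 2B 61 5A 89 60.
Little-endian: lowest address holds the least-significant byte.
So at ascending addresses the bytes are 60 89 5A 61 2B 40 57 68.

60 89 5A 61 2B 40 57 68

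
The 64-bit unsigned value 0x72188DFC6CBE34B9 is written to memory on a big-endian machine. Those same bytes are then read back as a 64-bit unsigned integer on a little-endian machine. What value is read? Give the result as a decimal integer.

Stored big-endian, the bytes at ascending addresses are 72 18 8D FC 6C BE 34 B9.
Read back as little-endian, the first byte is least significant, giving 0xB934BE6CFC8D1872.
0xB934BE6CFC8D1872 = 13345500971108472946.

13345500971108472946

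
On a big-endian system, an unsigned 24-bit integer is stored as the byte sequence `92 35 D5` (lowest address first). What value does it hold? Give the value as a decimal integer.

In big-endian order the high byte comes first in memory.
The bytes are already most-significant first: 0x9235D5.
0x9235D5 = 9582037.

9582037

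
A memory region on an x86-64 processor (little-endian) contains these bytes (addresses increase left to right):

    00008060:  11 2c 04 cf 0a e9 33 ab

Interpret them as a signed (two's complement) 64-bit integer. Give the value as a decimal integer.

Little-endian: lowest address holds the least-significant byte.
Reassemble most-significant byte first: AB 33 E9 0A CF 04 2C 11 → 0xAB33E90ACF042C11.
Top bit is set, so as a signed 64-bit value this is 0xAB33E90ACF042C11 − 2^64 = -6110284036779529199.

-6110284036779529199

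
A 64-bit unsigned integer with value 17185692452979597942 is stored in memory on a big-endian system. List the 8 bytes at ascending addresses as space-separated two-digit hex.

EE 7F D8 3B 76 F5 E2 76

17185692452979597942 in hexadecimal, padded to 64 bits, is 0xEE7FD83B76F5E276.
Split into bytes (most-significant first): EE 7F D8 3B 76 F5 E2 76.
In big-endian order the high byte comes first in memory.
So the memory order matches the most-significant-first order: EE 7F D8 3B 76 F5 E2 76.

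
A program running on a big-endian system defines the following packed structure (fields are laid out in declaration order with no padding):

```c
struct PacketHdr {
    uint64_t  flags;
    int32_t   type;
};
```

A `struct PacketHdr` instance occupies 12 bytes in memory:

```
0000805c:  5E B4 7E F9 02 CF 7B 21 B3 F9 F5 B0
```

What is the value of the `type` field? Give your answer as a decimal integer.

-1275464272

`type` follows `flags` (8 bytes), so it starts at byte offset 8 and occupies 4 bytes.
Bytes at offsets 8..11: B3 F9 F5 B0.
Big-endian stores the most-significant byte at the lowest address.
The bytes are already most-significant first: 0xB3F9F5B0.
Top bit is set, so as a signed 32-bit value this is 0xB3F9F5B0 − 2^32 = -1275464272.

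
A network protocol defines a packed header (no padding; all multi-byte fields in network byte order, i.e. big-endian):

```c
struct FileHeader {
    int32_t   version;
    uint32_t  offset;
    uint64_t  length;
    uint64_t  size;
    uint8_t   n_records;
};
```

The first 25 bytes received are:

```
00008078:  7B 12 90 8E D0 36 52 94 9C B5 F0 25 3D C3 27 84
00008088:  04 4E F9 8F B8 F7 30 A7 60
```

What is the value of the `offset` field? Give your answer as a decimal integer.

3493221012

`offset` follows `version` (4 bytes), so it starts at byte offset 4 and occupies 4 bytes.
Bytes at offsets 4..7: D0 36 52 94.
Big-endian stores the most-significant byte at the lowest address.
The bytes are already most-significant first: 0xD0365294.
0xD0365294 = 3493221012.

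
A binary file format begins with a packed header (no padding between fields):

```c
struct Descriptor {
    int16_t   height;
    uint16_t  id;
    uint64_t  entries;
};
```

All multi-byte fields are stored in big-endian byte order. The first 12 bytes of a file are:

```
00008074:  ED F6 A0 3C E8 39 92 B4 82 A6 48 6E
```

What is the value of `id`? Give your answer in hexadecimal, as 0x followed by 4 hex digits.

0xA03C

`id` follows `height` (2 bytes), so it starts at byte offset 2 and occupies 2 bytes.
Bytes at offsets 2..3: A0 3C.
Big-endian: lowest address holds the most-significant byte.
The bytes are already most-significant first: 0xA03C.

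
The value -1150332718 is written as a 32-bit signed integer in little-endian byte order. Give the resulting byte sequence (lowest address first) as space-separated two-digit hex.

Two's complement of -1150332718 in 32 bits: 1150332718 = 0x4490AF2E; invert → 0xBB6F50D1; add 1 → 0xBB6F50D2.
Split into bytes (most-significant first): BB 6F 50 D2.
Little-endian: lowest address holds the least-significant byte.
So at ascending addresses the bytes are D2 50 6F BB.

D2 50 6F BB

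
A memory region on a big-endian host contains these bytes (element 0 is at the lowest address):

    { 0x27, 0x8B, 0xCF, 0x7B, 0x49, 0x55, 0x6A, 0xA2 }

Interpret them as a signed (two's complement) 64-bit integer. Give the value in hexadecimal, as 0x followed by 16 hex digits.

In big-endian order the high byte comes first in memory.
The bytes are already most-significant first: 0x278BCF7B49556AA2.

0x278BCF7B49556AA2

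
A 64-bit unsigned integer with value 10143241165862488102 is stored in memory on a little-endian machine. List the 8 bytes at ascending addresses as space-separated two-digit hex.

10143241165862488102 in hexadecimal, padded to 64 bits, is 0x8CC40819625A4826.
Split into bytes (most-significant first): 8C C4 08 19 62 5A 48 26.
In little-endian order the low byte comes first in memory.
So at ascending addresses the bytes are 26 48 5A 62 19 08 C4 8C.

26 48 5A 62 19 08 C4 8C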